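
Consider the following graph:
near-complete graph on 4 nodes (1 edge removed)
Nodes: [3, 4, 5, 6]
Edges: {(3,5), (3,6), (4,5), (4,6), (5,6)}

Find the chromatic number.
Clique number ω(G) = 3 (lower bound: χ ≥ ω).
The clique on [3, 5, 6] has size 3, forcing χ ≥ 3, and the coloring below uses 3 colors, so χ(G) = 3.
A valid 3-coloring: color 1: [5]; color 2: [6]; color 3: [3, 4].

χ(G) = 3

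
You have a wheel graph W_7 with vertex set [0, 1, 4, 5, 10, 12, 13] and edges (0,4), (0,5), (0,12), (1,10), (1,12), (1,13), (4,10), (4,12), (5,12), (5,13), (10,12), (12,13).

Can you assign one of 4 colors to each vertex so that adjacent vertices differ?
A valid 4-coloring: color 1: [12]; color 2: [1, 4, 5]; color 3: [0, 10, 13].
(χ(G) = 3 ≤ 4.)

Yes, G is 4-colorable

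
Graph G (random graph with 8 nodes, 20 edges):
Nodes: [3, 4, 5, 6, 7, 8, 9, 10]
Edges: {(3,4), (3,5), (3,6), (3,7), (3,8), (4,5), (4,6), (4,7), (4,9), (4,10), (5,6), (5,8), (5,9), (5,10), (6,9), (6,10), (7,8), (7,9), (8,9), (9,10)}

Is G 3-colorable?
No, G is not 3-colorable

The clique on vertices [4, 5, 6, 9, 10] has size 5 > 3, so it alone needs 5 colors.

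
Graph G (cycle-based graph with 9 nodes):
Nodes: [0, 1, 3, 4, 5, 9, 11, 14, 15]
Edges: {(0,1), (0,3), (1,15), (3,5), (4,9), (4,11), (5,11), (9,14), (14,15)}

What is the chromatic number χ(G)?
χ(G) = 3

Clique number ω(G) = 2 (lower bound: χ ≥ ω).
Odd cycle [11, 4, 9, 14, 15, 1, 0, 3, 5] needs 3 colors (χ ≥ 3).
The coloring below uses 3 colors, so χ(G) = 3.
A valid 3-coloring: color 1: [3, 9, 11, 15]; color 2: [1, 4, 5, 14]; color 3: [0].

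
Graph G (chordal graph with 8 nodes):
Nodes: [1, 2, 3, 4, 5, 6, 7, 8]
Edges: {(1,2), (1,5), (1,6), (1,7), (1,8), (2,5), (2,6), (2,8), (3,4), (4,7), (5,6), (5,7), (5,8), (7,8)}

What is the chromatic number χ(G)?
χ(G) = 4

Clique number ω(G) = 4 (lower bound: χ ≥ ω).
The clique on [1, 2, 5, 8] has size 4, forcing χ ≥ 4, and the coloring below uses 4 colors, so χ(G) = 4.
A valid 4-coloring: color 1: [1, 4]; color 2: [3, 5]; color 3: [2, 7]; color 4: [6, 8].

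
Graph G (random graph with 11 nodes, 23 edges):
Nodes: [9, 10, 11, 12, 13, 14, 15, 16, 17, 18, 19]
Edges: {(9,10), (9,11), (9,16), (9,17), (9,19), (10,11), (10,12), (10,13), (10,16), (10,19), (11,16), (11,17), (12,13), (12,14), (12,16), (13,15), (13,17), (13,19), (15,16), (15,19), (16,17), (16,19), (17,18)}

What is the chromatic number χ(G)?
χ(G) = 4

Clique number ω(G) = 4 (lower bound: χ ≥ ω).
The clique on [9, 11, 16, 17] has size 4, forcing χ ≥ 4, and the coloring below uses 4 colors, so χ(G) = 4.
A valid 4-coloring: color 1: [13, 14, 16, 18]; color 2: [10, 15, 17]; color 3: [11, 12, 19]; color 4: [9].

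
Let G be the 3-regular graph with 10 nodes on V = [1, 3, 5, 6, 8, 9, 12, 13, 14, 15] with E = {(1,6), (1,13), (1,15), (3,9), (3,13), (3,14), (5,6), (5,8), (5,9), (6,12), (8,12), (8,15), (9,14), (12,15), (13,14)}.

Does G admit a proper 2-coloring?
No, G is not 2-colorable

The clique on vertices [3, 9, 14] has size 3 > 2, so it alone needs 3 colors.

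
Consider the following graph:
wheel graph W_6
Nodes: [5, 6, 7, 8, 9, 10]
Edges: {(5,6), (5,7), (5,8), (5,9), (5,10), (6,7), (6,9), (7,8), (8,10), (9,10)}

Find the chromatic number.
χ(G) = 4

Clique number ω(G) = 3 (lower bound: χ ≥ ω).
Odd cycle [7, 8, 10, 9, 6] needs 3 colors (χ ≥ 3).
Vertex 5 is adjacent to every vertex of [6, 7, 8, 9, 10], which already need 3 colors among themselves, so 5 needs a new color (χ ≥ 4).
The coloring below uses 4 colors, so χ(G) = 4.
A valid 4-coloring: color 1: [5]; color 2: [7, 9]; color 3: [6, 8]; color 4: [10].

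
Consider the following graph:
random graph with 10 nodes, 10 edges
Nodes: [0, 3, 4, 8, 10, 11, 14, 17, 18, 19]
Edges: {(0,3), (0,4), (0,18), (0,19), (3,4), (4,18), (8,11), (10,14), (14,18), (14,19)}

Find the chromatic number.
χ(G) = 3

Clique number ω(G) = 3 (lower bound: χ ≥ ω).
The clique on [0, 4, 18] has size 3, forcing χ ≥ 3, and the coloring below uses 3 colors, so χ(G) = 3.
A valid 3-coloring: color 1: [0, 11, 14, 17]; color 2: [4, 8, 10, 19]; color 3: [3, 18].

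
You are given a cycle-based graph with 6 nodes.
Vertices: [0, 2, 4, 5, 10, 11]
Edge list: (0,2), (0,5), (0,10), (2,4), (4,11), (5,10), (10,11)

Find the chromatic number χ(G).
χ(G) = 3

Clique number ω(G) = 3 (lower bound: χ ≥ ω).
The clique on [0, 5, 10] has size 3, forcing χ ≥ 3, and the coloring below uses 3 colors, so χ(G) = 3.
A valid 3-coloring: color 1: [2, 10]; color 2: [0, 4]; color 3: [5, 11].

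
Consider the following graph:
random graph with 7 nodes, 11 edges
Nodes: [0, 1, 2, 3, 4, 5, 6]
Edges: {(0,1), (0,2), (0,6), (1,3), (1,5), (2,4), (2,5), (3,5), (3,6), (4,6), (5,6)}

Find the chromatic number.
Clique number ω(G) = 3 (lower bound: χ ≥ ω).
The clique on [1, 3, 5] has size 3, forcing χ ≥ 3, and the coloring below uses 3 colors, so χ(G) = 3.
A valid 3-coloring: color 1: [1, 2, 6]; color 2: [0, 4, 5]; color 3: [3].

χ(G) = 3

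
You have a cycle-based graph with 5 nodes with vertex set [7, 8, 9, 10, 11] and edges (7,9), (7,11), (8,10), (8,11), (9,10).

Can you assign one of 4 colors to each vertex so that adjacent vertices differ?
Yes, G is 4-colorable

A valid 4-coloring: color 1: [7, 8]; color 2: [10, 11]; color 3: [9].
(χ(G) = 3 ≤ 4.)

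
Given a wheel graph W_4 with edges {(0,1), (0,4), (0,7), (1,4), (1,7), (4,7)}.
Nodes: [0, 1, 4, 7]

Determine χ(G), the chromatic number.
Clique number ω(G) = 4 (lower bound: χ ≥ ω).
The clique on [0, 1, 4, 7] has size 4, forcing χ ≥ 4, and the coloring below uses 4 colors, so χ(G) = 4.
A valid 4-coloring: color 1: [4]; color 2: [1]; color 3: [7]; color 4: [0].

χ(G) = 4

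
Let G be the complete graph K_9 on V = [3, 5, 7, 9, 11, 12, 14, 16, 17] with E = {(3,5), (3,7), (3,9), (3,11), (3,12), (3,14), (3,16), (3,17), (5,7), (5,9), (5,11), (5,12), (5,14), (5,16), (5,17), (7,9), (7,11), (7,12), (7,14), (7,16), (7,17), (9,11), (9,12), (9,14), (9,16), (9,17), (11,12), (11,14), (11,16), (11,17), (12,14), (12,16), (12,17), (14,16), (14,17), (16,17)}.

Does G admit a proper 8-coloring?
The clique on vertices [3, 5, 7, 9, 11, 12, 14, 16, 17] has size 9 > 8, so it alone needs 9 colors.

No, G is not 8-colorable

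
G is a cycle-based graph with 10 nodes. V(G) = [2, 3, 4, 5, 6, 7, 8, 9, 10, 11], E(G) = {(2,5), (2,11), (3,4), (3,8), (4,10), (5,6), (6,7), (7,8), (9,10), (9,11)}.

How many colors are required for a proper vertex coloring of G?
Clique number ω(G) = 2 (lower bound: χ ≥ ω).
The graph is bipartite (no odd cycle), so 2 colors suffice: χ(G) = 2.
A valid 2-coloring: color 1: [3, 5, 7, 10, 11]; color 2: [2, 4, 6, 8, 9].

χ(G) = 2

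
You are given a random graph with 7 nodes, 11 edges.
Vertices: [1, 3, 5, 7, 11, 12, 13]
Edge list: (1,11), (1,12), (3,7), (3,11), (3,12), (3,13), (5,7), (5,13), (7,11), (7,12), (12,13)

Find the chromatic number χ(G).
Clique number ω(G) = 3 (lower bound: χ ≥ ω).
The clique on [3, 7, 11] has size 3, forcing χ ≥ 3, and the coloring below uses 3 colors, so χ(G) = 3.
A valid 3-coloring: color 1: [5, 11, 12]; color 2: [1, 7, 13]; color 3: [3].

χ(G) = 3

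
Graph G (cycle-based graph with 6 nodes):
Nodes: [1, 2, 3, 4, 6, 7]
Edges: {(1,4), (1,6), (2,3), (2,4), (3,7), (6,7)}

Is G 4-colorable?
Yes, G is 4-colorable

A valid 4-coloring: color 1: [1, 2, 7]; color 2: [3, 4, 6].
(χ(G) = 2 ≤ 4.)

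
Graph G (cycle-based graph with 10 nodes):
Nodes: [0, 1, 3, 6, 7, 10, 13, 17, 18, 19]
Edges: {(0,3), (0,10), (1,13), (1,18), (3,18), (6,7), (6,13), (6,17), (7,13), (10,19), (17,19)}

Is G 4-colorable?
Yes, G is 4-colorable

A valid 4-coloring: color 1: [0, 6, 18, 19]; color 2: [3, 10, 13, 17]; color 3: [1, 7].
(χ(G) = 3 ≤ 4.)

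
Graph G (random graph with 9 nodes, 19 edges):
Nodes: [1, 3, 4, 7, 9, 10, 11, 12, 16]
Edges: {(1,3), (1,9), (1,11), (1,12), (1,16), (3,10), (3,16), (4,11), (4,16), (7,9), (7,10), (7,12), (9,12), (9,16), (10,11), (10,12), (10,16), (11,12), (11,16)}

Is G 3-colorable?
No, G is not 3-colorable

Odd cycle [11, 1, 9, 7, 10] needs 3 colors (χ ≥ 3).
Vertex 12 is adjacent to every vertex of [1, 7, 9, 10, 11], which already need 3 colors among themselves, so 12 needs a new color (χ ≥ 4).
Hence χ(G) ≥ 4 > 3, so no proper 3-coloring exists.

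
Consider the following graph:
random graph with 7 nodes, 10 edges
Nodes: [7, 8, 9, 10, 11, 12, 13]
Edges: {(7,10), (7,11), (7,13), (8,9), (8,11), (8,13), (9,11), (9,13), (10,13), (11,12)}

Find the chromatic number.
Clique number ω(G) = 3 (lower bound: χ ≥ ω).
The clique on [7, 10, 13] has size 3, forcing χ ≥ 3, and the coloring below uses 3 colors, so χ(G) = 3.
A valid 3-coloring: color 1: [11, 13]; color 2: [9, 10, 12]; color 3: [7, 8].

χ(G) = 3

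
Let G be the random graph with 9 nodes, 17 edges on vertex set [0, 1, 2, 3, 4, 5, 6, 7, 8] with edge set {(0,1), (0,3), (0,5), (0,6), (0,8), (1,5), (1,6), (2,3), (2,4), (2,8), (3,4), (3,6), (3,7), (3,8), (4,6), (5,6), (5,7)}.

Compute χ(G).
Clique number ω(G) = 4 (lower bound: χ ≥ ω).
The clique on [0, 1, 5, 6] has size 4, forcing χ ≥ 4, and the coloring below uses 4 colors, so χ(G) = 4.
A valid 4-coloring: color 1: [3, 5]; color 2: [6, 7, 8]; color 3: [0, 2]; color 4: [1, 4].

χ(G) = 4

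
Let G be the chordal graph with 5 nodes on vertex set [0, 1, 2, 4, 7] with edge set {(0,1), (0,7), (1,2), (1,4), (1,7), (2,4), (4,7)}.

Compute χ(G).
χ(G) = 3

Clique number ω(G) = 3 (lower bound: χ ≥ ω).
The clique on [0, 1, 7] has size 3, forcing χ ≥ 3, and the coloring below uses 3 colors, so χ(G) = 3.
A valid 3-coloring: color 1: [1]; color 2: [0, 4]; color 3: [2, 7].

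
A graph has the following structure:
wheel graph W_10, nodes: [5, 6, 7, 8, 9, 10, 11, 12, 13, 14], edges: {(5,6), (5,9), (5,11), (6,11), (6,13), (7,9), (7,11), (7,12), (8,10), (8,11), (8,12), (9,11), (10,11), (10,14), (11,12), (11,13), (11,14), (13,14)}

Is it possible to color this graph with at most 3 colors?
No, G is not 3-colorable

Odd cycle [7, 9, 5, 6, 13, 14, 10, 8, 12] needs 3 colors (χ ≥ 3).
Vertex 11 is adjacent to every vertex of [5, 6, 7, 8, 9, 10, 12, 13, 14], which already need 3 colors among themselves, so 11 needs a new color (χ ≥ 4).
Hence χ(G) ≥ 4 > 3, so no proper 3-coloring exists.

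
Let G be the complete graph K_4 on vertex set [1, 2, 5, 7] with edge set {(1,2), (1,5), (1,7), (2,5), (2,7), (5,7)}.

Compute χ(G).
Clique number ω(G) = 4 (lower bound: χ ≥ ω).
The clique on [1, 2, 5, 7] has size 4, forcing χ ≥ 4, and the coloring below uses 4 colors, so χ(G) = 4.
A valid 4-coloring: color 1: [2]; color 2: [1]; color 3: [7]; color 4: [5].

χ(G) = 4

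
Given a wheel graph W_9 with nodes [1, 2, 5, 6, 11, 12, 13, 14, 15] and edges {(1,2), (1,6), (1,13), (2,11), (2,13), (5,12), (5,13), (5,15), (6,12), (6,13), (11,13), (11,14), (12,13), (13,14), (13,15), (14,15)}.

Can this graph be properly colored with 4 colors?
A valid 4-coloring: color 1: [13]; color 2: [1, 11, 12, 15]; color 3: [2, 5, 6, 14].
(χ(G) = 3 ≤ 4.)

Yes, G is 4-colorable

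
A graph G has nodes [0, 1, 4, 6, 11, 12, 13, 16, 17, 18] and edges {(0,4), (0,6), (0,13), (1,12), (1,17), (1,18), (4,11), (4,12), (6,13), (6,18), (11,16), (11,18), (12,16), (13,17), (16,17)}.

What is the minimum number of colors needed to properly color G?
χ(G) = 3

Clique number ω(G) = 3 (lower bound: χ ≥ ω).
The clique on [0, 6, 13] has size 3, forcing χ ≥ 3, and the coloring below uses 3 colors, so χ(G) = 3.
A valid 3-coloring: color 1: [1, 4, 13, 16]; color 2: [0, 12, 17, 18]; color 3: [6, 11].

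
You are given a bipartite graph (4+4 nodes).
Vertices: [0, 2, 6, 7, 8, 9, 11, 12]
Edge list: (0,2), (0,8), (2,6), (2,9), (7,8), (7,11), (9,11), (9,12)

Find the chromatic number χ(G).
χ(G) = 2

Clique number ω(G) = 2 (lower bound: χ ≥ ω).
The graph is bipartite (no odd cycle), so 2 colors suffice: χ(G) = 2.
A valid 2-coloring: color 1: [0, 6, 7, 9]; color 2: [2, 8, 11, 12].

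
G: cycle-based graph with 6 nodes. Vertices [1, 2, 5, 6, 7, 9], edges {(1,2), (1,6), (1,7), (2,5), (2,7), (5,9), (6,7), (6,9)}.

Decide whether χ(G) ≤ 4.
Yes, G is 4-colorable

A valid 4-coloring: color 1: [1, 9]; color 2: [5, 7]; color 3: [2, 6].
(χ(G) = 3 ≤ 4.)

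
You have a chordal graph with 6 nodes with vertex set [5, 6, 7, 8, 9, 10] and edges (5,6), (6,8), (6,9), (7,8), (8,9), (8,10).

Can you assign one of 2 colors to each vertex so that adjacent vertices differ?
The clique on vertices [6, 8, 9] has size 3 > 2, so it alone needs 3 colors.

No, G is not 2-colorable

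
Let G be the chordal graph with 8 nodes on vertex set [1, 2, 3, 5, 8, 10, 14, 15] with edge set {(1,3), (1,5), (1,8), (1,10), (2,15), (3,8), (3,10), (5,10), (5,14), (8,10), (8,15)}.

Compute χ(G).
χ(G) = 4

Clique number ω(G) = 4 (lower bound: χ ≥ ω).
The clique on [1, 3, 8, 10] has size 4, forcing χ ≥ 4, and the coloring below uses 4 colors, so χ(G) = 4.
A valid 4-coloring: color 1: [10, 14, 15]; color 2: [2, 5, 8]; color 3: [1]; color 4: [3].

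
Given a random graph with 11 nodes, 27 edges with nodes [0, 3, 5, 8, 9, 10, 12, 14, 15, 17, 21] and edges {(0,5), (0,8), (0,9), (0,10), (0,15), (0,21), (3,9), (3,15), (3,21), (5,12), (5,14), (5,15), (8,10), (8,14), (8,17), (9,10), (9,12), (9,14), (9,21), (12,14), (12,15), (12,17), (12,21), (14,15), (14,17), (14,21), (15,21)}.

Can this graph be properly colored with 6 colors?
Yes, G is 6-colorable

A valid 6-coloring: color 1: [0, 3, 14]; color 2: [9, 15, 17]; color 3: [8, 12]; color 4: [5, 10, 21].
(χ(G) = 4 ≤ 6.)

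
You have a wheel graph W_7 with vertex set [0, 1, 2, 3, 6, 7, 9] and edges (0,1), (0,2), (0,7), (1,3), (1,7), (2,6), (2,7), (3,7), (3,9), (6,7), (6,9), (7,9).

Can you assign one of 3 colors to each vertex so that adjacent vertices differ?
A valid 3-coloring: color 1: [7]; color 2: [1, 2, 9]; color 3: [0, 3, 6].
(χ(G) = 3 ≤ 3.)

Yes, G is 3-colorable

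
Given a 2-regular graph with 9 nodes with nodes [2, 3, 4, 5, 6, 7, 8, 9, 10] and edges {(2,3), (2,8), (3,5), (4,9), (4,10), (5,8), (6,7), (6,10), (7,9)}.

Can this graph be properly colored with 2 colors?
Odd cycle [4, 9, 7, 6, 10] needs 3 colors (χ ≥ 3).
Hence χ(G) ≥ 3 > 2, so no proper 2-coloring exists.

No, G is not 2-colorable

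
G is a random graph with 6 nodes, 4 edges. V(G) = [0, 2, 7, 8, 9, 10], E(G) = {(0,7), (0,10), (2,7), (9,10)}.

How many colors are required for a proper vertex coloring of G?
χ(G) = 2

Clique number ω(G) = 2 (lower bound: χ ≥ ω).
The graph is bipartite (no odd cycle), so 2 colors suffice: χ(G) = 2.
A valid 2-coloring: color 1: [0, 2, 8, 9]; color 2: [7, 10].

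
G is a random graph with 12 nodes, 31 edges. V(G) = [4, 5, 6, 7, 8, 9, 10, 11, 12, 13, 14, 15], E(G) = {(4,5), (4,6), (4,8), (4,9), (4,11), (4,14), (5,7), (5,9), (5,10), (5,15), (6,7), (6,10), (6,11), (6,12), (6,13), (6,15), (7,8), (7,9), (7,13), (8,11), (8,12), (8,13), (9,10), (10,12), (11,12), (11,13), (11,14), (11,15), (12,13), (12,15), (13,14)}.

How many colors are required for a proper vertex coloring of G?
Clique number ω(G) = 4 (lower bound: χ ≥ ω).
The clique on [6, 11, 12, 13] has size 4, forcing χ ≥ 4, and the coloring below uses 4 colors, so χ(G) = 4.
A valid 4-coloring: color 1: [5, 6, 8, 14]; color 2: [7, 10, 11]; color 3: [4, 13, 15]; color 4: [9, 12].

χ(G) = 4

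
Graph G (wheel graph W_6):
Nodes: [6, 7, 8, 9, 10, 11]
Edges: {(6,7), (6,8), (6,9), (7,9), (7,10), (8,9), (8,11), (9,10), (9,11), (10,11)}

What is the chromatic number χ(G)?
Clique number ω(G) = 3 (lower bound: χ ≥ ω).
Odd cycle [8, 11, 10, 7, 6] needs 3 colors (χ ≥ 3).
Vertex 9 is adjacent to every vertex of [6, 7, 8, 10, 11], which already need 3 colors among themselves, so 9 needs a new color (χ ≥ 4).
The coloring below uses 4 colors, so χ(G) = 4.
A valid 4-coloring: color 1: [9]; color 2: [7, 8]; color 3: [6, 11]; color 4: [10].

χ(G) = 4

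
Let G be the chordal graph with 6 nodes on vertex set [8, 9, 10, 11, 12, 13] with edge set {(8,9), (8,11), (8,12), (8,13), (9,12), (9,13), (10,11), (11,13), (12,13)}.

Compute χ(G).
Clique number ω(G) = 4 (lower bound: χ ≥ ω).
The clique on [8, 9, 12, 13] has size 4, forcing χ ≥ 4, and the coloring below uses 4 colors, so χ(G) = 4.
A valid 4-coloring: color 1: [8, 10]; color 2: [13]; color 3: [11, 12]; color 4: [9].

χ(G) = 4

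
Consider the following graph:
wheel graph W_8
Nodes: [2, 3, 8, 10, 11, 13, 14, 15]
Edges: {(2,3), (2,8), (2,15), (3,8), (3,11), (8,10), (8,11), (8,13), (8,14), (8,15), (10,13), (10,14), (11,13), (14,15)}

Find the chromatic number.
χ(G) = 4

Clique number ω(G) = 3 (lower bound: χ ≥ ω).
Odd cycle [11, 3, 2, 15, 14, 10, 13] needs 3 colors (χ ≥ 3).
Vertex 8 is adjacent to every vertex of [2, 3, 10, 11, 13, 14, 15], which already need 3 colors among themselves, so 8 needs a new color (χ ≥ 4).
The coloring below uses 4 colors, so χ(G) = 4.
A valid 4-coloring: color 1: [8]; color 2: [2, 10, 11]; color 3: [3, 13, 15]; color 4: [14].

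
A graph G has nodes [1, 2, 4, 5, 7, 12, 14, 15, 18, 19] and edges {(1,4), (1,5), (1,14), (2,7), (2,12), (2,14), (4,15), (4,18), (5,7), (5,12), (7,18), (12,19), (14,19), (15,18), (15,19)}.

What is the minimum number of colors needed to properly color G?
Clique number ω(G) = 3 (lower bound: χ ≥ ω).
The clique on [4, 15, 18] has size 3, forcing χ ≥ 3, and the coloring below uses 3 colors, so χ(G) = 3.
A valid 3-coloring: color 1: [1, 2, 18, 19]; color 2: [4, 7, 12, 14]; color 3: [5, 15].

χ(G) = 3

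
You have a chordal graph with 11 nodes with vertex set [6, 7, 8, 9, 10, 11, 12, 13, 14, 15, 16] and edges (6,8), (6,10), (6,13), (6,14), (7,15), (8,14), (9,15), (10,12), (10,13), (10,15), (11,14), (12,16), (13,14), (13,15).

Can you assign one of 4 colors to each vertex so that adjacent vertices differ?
Yes, G is 4-colorable

A valid 4-coloring: color 1: [7, 9, 10, 14, 16]; color 2: [6, 11, 12, 15]; color 3: [8, 13].
(χ(G) = 3 ≤ 4.)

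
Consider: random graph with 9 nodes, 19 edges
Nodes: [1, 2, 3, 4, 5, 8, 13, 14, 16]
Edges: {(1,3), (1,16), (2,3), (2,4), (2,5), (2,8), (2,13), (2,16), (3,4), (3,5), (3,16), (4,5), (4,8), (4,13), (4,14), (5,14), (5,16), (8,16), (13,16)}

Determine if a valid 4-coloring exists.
A valid 4-coloring: color 1: [1, 2, 14]; color 2: [4, 16]; color 3: [5, 8, 13]; color 4: [3].
(χ(G) = 4 ≤ 4.)

Yes, G is 4-colorable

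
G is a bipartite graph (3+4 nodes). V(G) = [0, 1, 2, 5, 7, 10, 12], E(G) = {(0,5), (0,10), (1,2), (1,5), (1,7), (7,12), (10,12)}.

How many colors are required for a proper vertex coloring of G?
Clique number ω(G) = 2 (lower bound: χ ≥ ω).
The graph is bipartite (no odd cycle), so 2 colors suffice: χ(G) = 2.
A valid 2-coloring: color 1: [0, 1, 12]; color 2: [2, 5, 7, 10].

χ(G) = 2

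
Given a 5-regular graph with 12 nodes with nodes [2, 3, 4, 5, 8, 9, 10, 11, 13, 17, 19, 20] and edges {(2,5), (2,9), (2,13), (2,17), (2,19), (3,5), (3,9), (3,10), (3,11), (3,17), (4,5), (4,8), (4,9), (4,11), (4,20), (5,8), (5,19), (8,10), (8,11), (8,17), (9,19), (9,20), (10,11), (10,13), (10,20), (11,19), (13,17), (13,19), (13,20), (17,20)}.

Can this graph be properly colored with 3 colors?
A valid 3-coloring: color 1: [2, 3, 8, 20]; color 2: [4, 10, 17, 19]; color 3: [5, 9, 11, 13].
(χ(G) = 3 ≤ 3.)

Yes, G is 3-colorable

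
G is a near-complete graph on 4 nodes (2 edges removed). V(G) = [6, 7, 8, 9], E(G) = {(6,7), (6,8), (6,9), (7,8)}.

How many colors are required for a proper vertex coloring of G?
χ(G) = 3

Clique number ω(G) = 3 (lower bound: χ ≥ ω).
The clique on [6, 7, 8] has size 3, forcing χ ≥ 3, and the coloring below uses 3 colors, so χ(G) = 3.
A valid 3-coloring: color 1: [6]; color 2: [8, 9]; color 3: [7].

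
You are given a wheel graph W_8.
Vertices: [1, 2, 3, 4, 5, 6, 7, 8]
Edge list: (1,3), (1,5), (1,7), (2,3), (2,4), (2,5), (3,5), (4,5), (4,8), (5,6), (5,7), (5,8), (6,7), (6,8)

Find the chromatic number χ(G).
Clique number ω(G) = 3 (lower bound: χ ≥ ω).
Odd cycle [4, 8, 6, 7, 1, 3, 2] needs 3 colors (χ ≥ 3).
Vertex 5 is adjacent to every vertex of [1, 2, 3, 4, 6, 7, 8], which already need 3 colors among themselves, so 5 needs a new color (χ ≥ 4).
The coloring below uses 4 colors, so χ(G) = 4.
A valid 4-coloring: color 1: [5]; color 2: [3, 4, 6]; color 3: [2, 7, 8]; color 4: [1].

χ(G) = 4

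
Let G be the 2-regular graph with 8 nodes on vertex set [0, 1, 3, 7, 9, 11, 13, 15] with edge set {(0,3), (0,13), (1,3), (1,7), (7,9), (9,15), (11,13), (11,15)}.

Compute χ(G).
Clique number ω(G) = 2 (lower bound: χ ≥ ω).
The graph is bipartite (no odd cycle), so 2 colors suffice: χ(G) = 2.
A valid 2-coloring: color 1: [3, 7, 13, 15]; color 2: [0, 1, 9, 11].

χ(G) = 2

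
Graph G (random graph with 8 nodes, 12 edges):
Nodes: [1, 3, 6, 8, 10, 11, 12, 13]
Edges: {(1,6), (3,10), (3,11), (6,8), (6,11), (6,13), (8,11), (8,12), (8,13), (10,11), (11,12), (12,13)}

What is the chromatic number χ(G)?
χ(G) = 3

Clique number ω(G) = 3 (lower bound: χ ≥ ω).
The clique on [8, 11, 12] has size 3, forcing χ ≥ 3, and the coloring below uses 3 colors, so χ(G) = 3.
A valid 3-coloring: color 1: [1, 11, 13]; color 2: [8, 10]; color 3: [3, 6, 12].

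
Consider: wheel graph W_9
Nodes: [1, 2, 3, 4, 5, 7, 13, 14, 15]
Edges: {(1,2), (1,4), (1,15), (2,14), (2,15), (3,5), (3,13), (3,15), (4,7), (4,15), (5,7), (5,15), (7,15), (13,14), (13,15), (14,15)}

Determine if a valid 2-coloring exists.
No, G is not 2-colorable

The clique on vertices [1, 2, 15] has size 3 > 2, so it alone needs 3 colors.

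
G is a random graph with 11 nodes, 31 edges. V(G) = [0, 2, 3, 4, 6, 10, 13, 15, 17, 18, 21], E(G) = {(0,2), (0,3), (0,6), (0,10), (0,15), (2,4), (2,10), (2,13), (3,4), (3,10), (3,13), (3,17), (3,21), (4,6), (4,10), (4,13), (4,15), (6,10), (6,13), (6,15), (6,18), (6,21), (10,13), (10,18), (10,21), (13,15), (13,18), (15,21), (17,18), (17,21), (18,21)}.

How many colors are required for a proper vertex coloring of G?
Clique number ω(G) = 4 (lower bound: χ ≥ ω).
The clique on [2, 4, 10, 13] has size 4, forcing χ ≥ 4, and the coloring below uses 4 colors, so χ(G) = 4.
A valid 4-coloring: color 1: [10, 15, 17]; color 2: [2, 3, 6]; color 3: [0, 13, 21]; color 4: [4, 18].

χ(G) = 4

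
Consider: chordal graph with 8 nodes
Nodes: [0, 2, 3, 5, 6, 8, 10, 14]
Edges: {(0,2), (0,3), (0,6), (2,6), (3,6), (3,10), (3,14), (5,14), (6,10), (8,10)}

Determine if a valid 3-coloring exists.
A valid 3-coloring: color 1: [6, 8, 14]; color 2: [2, 3, 5]; color 3: [0, 10].
(χ(G) = 3 ≤ 3.)

Yes, G is 3-colorable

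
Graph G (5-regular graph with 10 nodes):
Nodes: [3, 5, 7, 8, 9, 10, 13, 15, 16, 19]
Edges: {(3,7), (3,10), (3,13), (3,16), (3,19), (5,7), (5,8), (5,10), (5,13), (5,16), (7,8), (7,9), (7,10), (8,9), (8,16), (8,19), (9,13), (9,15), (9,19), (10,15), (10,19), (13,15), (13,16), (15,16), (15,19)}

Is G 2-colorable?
No, G is not 2-colorable

The clique on vertices [3, 13, 16] has size 3 > 2, so it alone needs 3 colors.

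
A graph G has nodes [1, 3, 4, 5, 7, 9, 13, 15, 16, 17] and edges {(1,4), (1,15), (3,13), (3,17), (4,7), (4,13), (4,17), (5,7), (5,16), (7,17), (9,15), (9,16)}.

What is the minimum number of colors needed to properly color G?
χ(G) = 3

Clique number ω(G) = 3 (lower bound: χ ≥ ω).
The clique on [4, 7, 17] has size 3, forcing χ ≥ 3, and the coloring below uses 3 colors, so χ(G) = 3.
A valid 3-coloring: color 1: [3, 4, 5, 9]; color 2: [13, 15, 16, 17]; color 3: [1, 7].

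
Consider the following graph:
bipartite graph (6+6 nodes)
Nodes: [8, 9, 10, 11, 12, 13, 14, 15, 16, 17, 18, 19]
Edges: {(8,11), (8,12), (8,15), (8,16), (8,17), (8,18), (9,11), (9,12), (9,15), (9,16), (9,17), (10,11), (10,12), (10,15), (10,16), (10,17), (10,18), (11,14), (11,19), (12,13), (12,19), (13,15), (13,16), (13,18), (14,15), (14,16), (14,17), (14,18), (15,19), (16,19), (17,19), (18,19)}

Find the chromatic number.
χ(G) = 2

Clique number ω(G) = 2 (lower bound: χ ≥ ω).
The graph is bipartite (no odd cycle), so 2 colors suffice: χ(G) = 2.
A valid 2-coloring: color 1: [8, 9, 10, 13, 14, 19]; color 2: [11, 12, 15, 16, 17, 18].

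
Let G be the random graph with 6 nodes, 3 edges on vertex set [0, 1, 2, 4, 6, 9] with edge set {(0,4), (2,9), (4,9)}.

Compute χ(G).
Clique number ω(G) = 2 (lower bound: χ ≥ ω).
The graph is bipartite (no odd cycle), so 2 colors suffice: χ(G) = 2.
A valid 2-coloring: color 1: [1, 2, 4, 6]; color 2: [0, 9].

χ(G) = 2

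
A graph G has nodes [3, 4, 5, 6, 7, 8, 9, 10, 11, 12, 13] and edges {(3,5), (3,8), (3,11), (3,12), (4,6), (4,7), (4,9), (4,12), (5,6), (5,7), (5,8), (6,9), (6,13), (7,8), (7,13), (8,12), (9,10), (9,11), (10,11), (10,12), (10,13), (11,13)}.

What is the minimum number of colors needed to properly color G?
χ(G) = 3

Clique number ω(G) = 3 (lower bound: χ ≥ ω).
The clique on [3, 8, 12] has size 3, forcing χ ≥ 3, and the coloring below uses 3 colors, so χ(G) = 3.
A valid 3-coloring: color 1: [3, 6, 7, 10]; color 2: [5, 9, 12, 13]; color 3: [4, 8, 11].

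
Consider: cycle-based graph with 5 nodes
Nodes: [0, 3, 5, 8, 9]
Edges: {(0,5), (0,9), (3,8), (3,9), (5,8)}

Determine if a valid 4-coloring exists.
A valid 4-coloring: color 1: [8, 9]; color 2: [0, 3]; color 3: [5].
(χ(G) = 3 ≤ 4.)

Yes, G is 4-colorable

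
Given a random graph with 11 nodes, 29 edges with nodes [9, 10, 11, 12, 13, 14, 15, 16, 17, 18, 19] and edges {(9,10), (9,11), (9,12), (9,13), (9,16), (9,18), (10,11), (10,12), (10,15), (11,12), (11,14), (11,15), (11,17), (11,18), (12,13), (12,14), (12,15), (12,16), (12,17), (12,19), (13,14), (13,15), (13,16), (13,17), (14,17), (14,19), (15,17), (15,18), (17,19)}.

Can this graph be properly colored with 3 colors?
The clique on vertices [9, 12, 13, 16] has size 4 > 3, so it alone needs 4 colors.

No, G is not 3-colorable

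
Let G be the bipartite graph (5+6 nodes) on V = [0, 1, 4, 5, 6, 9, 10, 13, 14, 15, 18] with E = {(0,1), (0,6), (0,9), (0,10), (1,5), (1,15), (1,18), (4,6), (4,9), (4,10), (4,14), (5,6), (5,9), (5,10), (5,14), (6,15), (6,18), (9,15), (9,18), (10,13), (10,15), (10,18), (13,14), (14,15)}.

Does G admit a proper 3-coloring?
Yes, G is 3-colorable

A valid 3-coloring: color 1: [1, 6, 9, 10, 14]; color 2: [0, 4, 5, 13, 15, 18].
(χ(G) = 2 ≤ 3.)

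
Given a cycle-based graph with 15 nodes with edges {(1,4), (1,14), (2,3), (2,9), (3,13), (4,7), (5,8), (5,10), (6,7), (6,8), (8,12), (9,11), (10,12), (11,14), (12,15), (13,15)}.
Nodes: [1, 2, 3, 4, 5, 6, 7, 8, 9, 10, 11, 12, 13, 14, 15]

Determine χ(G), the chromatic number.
Clique number ω(G) = 2 (lower bound: χ ≥ ω).
Odd cycle [7, 6, 8, 12, 15, 13, 3, 2, 9, 11, 14, 1, 4] needs 3 colors (χ ≥ 3).
The coloring below uses 3 colors, so χ(G) = 3.
A valid 3-coloring: color 1: [1, 3, 7, 8, 9, 10, 15]; color 2: [2, 4, 5, 6, 11, 12, 13]; color 3: [14].

χ(G) = 3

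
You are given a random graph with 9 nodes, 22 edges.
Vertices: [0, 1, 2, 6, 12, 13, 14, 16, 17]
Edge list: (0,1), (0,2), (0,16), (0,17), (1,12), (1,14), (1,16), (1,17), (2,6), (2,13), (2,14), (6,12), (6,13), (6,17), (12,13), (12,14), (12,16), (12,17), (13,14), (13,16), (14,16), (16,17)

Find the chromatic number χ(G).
χ(G) = 5

Clique number ω(G) = 4 (lower bound: χ ≥ ω).
Suppose a proper 4-coloring c exists. The clique [0, 1, 16, 17] takes 4 distinct colors; by symmetry let c(0) = 1, c(1) = 2, c(16) = 3, c(17) = 4.
- Vertex 12: neighbors [1, 16, 17] already have colors [2, 3, 4] ⇒ c(12) = 1.
- Vertex 14: neighbors [12, 1, 16] already have colors [1, 2, 3] ⇒ c(14) = 4.
- Vertex 13: neighbors [12, 16, 14] already have colors [1, 3, 4] ⇒ c(13) = 2.
- Vertex 2: neighbors [0, 13, 14] already have colors [1, 2, 4] ⇒ c(2) = 3.
- Vertex 6: neighbors [12, 13, 2, 17] already have colors [1, 2, 3, 4] — all 4 colors blocked. Contradiction.
The forced assignments end in a contradiction, so G has no proper 4-coloring (χ ≥ 5).
The coloring below uses 5 colors, so χ(G) = 5.
A valid 5-coloring: color 1: [0, 12]; color 2: [2, 16]; color 3: [1, 13]; color 4: [14, 17]; color 5: [6].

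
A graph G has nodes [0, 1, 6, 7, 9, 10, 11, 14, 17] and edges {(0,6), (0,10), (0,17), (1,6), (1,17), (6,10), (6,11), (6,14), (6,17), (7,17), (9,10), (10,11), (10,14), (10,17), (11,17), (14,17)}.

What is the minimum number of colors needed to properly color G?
χ(G) = 4

Clique number ω(G) = 4 (lower bound: χ ≥ ω).
The clique on [0, 6, 10, 17] has size 4, forcing χ ≥ 4, and the coloring below uses 4 colors, so χ(G) = 4.
A valid 4-coloring: color 1: [9, 17]; color 2: [1, 7, 10]; color 3: [6]; color 4: [0, 11, 14].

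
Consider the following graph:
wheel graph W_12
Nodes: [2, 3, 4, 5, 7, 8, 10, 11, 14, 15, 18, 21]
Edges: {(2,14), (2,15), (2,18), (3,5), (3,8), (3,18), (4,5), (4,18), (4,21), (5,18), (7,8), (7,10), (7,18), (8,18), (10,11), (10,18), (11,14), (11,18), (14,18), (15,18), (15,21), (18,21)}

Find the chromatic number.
Clique number ω(G) = 3 (lower bound: χ ≥ ω).
Odd cycle [4, 21, 15, 2, 14, 11, 10, 7, 8, 3, 5] needs 3 colors (χ ≥ 3).
Vertex 18 is adjacent to every vertex of [2, 3, 4, 5, 7, 8, 10, 11, 14, 15, 21], which already need 3 colors among themselves, so 18 needs a new color (χ ≥ 4).
The coloring below uses 4 colors, so χ(G) = 4.
A valid 4-coloring: color 1: [18]; color 2: [3, 4, 10, 14, 15]; color 3: [2, 5, 7, 11, 21]; color 4: [8].

χ(G) = 4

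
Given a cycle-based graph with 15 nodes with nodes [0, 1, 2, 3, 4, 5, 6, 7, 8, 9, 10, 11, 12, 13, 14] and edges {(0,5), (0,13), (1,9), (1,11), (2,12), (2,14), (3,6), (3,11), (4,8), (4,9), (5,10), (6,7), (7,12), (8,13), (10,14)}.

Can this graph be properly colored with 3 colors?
Yes, G is 3-colorable

A valid 3-coloring: color 1: [5, 6, 8, 9, 11, 12, 14]; color 2: [1, 2, 3, 4, 7, 10, 13]; color 3: [0].
(χ(G) = 3 ≤ 3.)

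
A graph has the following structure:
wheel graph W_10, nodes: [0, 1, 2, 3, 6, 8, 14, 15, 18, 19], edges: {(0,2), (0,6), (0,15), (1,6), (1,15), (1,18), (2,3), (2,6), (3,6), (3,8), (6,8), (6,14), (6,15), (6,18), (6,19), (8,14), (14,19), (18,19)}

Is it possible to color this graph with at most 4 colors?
Yes, G is 4-colorable

A valid 4-coloring: color 1: [6]; color 2: [2, 14, 15, 18]; color 3: [0, 1, 3, 19]; color 4: [8].
(χ(G) = 4 ≤ 4.)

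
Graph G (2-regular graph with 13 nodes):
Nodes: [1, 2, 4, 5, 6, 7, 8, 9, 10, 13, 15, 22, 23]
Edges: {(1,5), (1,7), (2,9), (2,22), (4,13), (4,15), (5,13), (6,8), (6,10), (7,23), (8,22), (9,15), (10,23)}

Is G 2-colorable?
Odd cycle [23, 10, 6, 8, 22, 2, 9, 15, 4, 13, 5, 1, 7] needs 3 colors (χ ≥ 3).
Hence χ(G) ≥ 3 > 2, so no proper 2-coloring exists.

No, G is not 2-colorable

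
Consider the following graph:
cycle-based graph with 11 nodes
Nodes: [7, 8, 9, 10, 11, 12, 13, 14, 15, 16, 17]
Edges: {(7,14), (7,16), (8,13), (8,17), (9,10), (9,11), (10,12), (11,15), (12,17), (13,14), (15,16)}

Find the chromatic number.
Clique number ω(G) = 2 (lower bound: χ ≥ ω).
Odd cycle [14, 13, 8, 17, 12, 10, 9, 11, 15, 16, 7] needs 3 colors (χ ≥ 3).
The coloring below uses 3 colors, so χ(G) = 3.
A valid 3-coloring: color 1: [8, 9, 12, 14, 16]; color 2: [7, 10, 11, 13, 17]; color 3: [15].

χ(G) = 3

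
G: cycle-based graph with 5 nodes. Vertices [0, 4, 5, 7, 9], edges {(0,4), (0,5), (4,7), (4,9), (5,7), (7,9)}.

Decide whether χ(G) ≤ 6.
Yes, G is 6-colorable

A valid 6-coloring: color 1: [0, 7]; color 2: [4, 5]; color 3: [9].
(χ(G) = 3 ≤ 6.)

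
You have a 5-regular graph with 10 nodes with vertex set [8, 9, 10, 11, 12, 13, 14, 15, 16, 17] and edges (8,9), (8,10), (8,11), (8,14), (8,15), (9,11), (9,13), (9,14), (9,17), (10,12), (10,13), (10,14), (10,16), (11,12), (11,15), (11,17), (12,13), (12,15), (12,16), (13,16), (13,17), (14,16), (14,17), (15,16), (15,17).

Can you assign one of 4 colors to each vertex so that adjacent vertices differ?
A valid 4-coloring: color 1: [11, 16]; color 2: [8, 12, 17]; color 3: [9, 10, 15]; color 4: [13, 14].
(χ(G) = 4 ≤ 4.)

Yes, G is 4-colorable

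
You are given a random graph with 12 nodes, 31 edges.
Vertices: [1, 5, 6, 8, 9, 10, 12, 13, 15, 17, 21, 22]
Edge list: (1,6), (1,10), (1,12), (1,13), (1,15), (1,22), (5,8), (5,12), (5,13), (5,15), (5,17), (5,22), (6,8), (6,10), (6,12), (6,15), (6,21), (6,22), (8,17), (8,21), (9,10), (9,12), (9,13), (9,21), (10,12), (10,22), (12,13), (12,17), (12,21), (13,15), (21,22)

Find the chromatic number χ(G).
χ(G) = 4

Clique number ω(G) = 4 (lower bound: χ ≥ ω).
The clique on [1, 6, 10, 12] has size 4, forcing χ ≥ 4, and the coloring below uses 4 colors, so χ(G) = 4.
A valid 4-coloring: color 1: [8, 12, 15, 22]; color 2: [6, 13, 17]; color 3: [1, 5, 9]; color 4: [10, 21].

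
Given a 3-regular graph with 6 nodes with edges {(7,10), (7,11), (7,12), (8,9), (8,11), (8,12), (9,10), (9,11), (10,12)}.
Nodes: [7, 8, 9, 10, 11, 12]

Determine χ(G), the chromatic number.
χ(G) = 3

Clique number ω(G) = 3 (lower bound: χ ≥ ω).
The clique on [8, 9, 11] has size 3, forcing χ ≥ 3, and the coloring below uses 3 colors, so χ(G) = 3.
A valid 3-coloring: color 1: [10, 11]; color 2: [9, 12]; color 3: [7, 8].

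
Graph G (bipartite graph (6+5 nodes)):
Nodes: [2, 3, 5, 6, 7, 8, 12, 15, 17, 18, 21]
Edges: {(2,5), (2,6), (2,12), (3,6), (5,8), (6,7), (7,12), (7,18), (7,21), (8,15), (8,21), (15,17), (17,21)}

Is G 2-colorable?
Yes, G is 2-colorable

A valid 2-coloring: color 1: [2, 3, 7, 8, 17]; color 2: [5, 6, 12, 15, 18, 21].
(χ(G) = 2 ≤ 2.)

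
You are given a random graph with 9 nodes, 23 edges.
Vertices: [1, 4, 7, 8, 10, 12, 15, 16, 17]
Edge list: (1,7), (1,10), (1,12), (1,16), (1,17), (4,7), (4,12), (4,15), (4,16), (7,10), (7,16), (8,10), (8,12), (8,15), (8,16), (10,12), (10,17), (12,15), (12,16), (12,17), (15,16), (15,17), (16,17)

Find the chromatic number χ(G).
χ(G) = 4

Clique number ω(G) = 4 (lower bound: χ ≥ ω).
The clique on [1, 12, 16, 17] has size 4, forcing χ ≥ 4, and the coloring below uses 4 colors, so χ(G) = 4.
A valid 4-coloring: color 1: [10, 16]; color 2: [7, 12]; color 3: [1, 15]; color 4: [4, 8, 17].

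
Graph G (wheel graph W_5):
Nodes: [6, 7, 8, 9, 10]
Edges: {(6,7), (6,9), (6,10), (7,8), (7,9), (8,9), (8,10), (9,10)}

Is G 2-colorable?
The clique on vertices [8, 9, 10] has size 3 > 2, so it alone needs 3 colors.

No, G is not 2-colorable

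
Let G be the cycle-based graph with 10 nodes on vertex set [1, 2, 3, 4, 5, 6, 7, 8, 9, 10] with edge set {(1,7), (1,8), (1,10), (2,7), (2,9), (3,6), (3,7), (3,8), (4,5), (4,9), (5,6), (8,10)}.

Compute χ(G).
Clique number ω(G) = 3 (lower bound: χ ≥ ω).
The clique on [1, 8, 10] has size 3, forcing χ ≥ 3, and the coloring below uses 3 colors, so χ(G) = 3.
A valid 3-coloring: color 1: [4, 6, 7, 8]; color 2: [1, 3, 5, 9]; color 3: [2, 10].

χ(G) = 3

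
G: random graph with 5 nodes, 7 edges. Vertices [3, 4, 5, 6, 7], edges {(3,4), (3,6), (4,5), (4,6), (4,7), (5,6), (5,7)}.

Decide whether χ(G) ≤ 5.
Yes, G is 5-colorable

A valid 5-coloring: color 1: [4]; color 2: [6, 7]; color 3: [3, 5].
(χ(G) = 3 ≤ 5.)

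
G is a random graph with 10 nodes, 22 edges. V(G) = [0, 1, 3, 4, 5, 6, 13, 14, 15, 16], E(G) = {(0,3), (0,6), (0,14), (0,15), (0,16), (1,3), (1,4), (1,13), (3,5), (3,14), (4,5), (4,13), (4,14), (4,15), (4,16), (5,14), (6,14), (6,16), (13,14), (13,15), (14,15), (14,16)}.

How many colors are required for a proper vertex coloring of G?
χ(G) = 4

Clique number ω(G) = 4 (lower bound: χ ≥ ω).
The clique on [0, 6, 14, 16] has size 4, forcing χ ≥ 4, and the coloring below uses 4 colors, so χ(G) = 4.
A valid 4-coloring: color 1: [1, 14]; color 2: [0, 4]; color 3: [3, 15, 16]; color 4: [5, 6, 13].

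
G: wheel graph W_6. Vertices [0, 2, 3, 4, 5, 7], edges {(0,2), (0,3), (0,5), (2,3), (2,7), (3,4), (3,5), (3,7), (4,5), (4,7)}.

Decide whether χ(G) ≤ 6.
Yes, G is 6-colorable

A valid 6-coloring: color 1: [3]; color 2: [2, 4]; color 3: [5, 7]; color 4: [0].
(χ(G) = 4 ≤ 6.)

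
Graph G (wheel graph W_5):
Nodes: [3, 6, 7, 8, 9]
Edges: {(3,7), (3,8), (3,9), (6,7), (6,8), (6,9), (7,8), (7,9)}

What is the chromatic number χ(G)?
χ(G) = 3

Clique number ω(G) = 3 (lower bound: χ ≥ ω).
The clique on [3, 7, 8] has size 3, forcing χ ≥ 3, and the coloring below uses 3 colors, so χ(G) = 3.
A valid 3-coloring: color 1: [7]; color 2: [8, 9]; color 3: [3, 6].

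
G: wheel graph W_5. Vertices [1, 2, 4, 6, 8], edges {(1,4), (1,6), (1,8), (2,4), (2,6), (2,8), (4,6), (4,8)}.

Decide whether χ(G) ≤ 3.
A valid 3-coloring: color 1: [4]; color 2: [6, 8]; color 3: [1, 2].
(χ(G) = 3 ≤ 3.)

Yes, G is 3-colorable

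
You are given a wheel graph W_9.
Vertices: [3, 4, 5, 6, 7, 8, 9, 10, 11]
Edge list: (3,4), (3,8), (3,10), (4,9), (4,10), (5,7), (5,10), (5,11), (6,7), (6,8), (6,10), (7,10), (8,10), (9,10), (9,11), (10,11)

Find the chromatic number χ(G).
χ(G) = 3

Clique number ω(G) = 3 (lower bound: χ ≥ ω).
The clique on [3, 8, 10] has size 3, forcing χ ≥ 3, and the coloring below uses 3 colors, so χ(G) = 3.
A valid 3-coloring: color 1: [10]; color 2: [3, 5, 6, 9]; color 3: [4, 7, 8, 11].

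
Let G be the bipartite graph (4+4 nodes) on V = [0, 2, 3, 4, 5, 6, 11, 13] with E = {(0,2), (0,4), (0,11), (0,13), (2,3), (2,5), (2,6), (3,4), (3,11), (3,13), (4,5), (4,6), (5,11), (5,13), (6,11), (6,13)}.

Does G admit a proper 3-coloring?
A valid 3-coloring: color 1: [0, 3, 5, 6]; color 2: [2, 4, 11, 13].
(χ(G) = 2 ≤ 3.)

Yes, G is 3-colorable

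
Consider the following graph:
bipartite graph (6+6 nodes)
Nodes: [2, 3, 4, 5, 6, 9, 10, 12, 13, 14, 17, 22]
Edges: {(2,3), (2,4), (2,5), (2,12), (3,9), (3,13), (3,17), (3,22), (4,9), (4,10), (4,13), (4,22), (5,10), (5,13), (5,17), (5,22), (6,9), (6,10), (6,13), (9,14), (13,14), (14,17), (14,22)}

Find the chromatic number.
Clique number ω(G) = 2 (lower bound: χ ≥ ω).
The graph is bipartite (no odd cycle), so 2 colors suffice: χ(G) = 2.
A valid 2-coloring: color 1: [3, 4, 5, 6, 12, 14]; color 2: [2, 9, 10, 13, 17, 22].

χ(G) = 2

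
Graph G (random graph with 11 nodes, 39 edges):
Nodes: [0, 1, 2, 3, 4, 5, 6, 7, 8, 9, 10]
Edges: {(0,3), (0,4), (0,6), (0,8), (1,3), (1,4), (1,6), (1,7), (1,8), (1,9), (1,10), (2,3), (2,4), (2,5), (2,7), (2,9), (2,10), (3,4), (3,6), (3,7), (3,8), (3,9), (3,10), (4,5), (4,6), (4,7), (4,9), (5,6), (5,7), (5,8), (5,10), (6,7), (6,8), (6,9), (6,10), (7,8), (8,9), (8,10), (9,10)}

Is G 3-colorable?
The clique on vertices [1, 3, 6, 8, 9, 10] has size 6 > 3, so it alone needs 6 colors.

No, G is not 3-colorable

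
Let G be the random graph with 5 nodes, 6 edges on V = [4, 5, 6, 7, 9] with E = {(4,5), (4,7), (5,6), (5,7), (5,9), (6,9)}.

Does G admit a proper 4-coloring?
A valid 4-coloring: color 1: [5]; color 2: [7, 9]; color 3: [4, 6].
(χ(G) = 3 ≤ 4.)

Yes, G is 4-colorable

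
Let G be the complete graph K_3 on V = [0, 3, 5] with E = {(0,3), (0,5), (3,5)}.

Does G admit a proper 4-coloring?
A valid 4-coloring: color 1: [5]; color 2: [0]; color 3: [3].
(χ(G) = 3 ≤ 4.)

Yes, G is 4-colorable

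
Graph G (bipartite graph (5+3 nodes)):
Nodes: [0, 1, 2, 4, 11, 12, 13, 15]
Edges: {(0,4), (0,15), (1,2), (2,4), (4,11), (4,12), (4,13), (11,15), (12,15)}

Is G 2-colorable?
Yes, G is 2-colorable

A valid 2-coloring: color 1: [1, 4, 15]; color 2: [0, 2, 11, 12, 13].
(χ(G) = 2 ≤ 2.)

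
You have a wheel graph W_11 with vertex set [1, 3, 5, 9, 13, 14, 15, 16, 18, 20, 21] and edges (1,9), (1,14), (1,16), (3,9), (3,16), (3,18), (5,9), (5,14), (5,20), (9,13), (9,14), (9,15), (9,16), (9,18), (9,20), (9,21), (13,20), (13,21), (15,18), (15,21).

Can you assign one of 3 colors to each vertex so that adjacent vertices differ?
Yes, G is 3-colorable

A valid 3-coloring: color 1: [9]; color 2: [14, 16, 18, 20, 21]; color 3: [1, 3, 5, 13, 15].
(χ(G) = 3 ≤ 3.)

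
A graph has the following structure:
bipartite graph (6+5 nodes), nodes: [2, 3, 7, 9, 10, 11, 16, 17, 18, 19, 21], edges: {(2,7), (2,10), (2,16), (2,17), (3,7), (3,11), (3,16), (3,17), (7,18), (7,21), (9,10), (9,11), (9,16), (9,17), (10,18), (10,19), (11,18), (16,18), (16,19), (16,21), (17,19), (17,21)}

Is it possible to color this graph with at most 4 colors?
Yes, G is 4-colorable

A valid 4-coloring: color 1: [7, 10, 11, 16, 17]; color 2: [2, 3, 9, 18, 19, 21].
(χ(G) = 2 ≤ 4.)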